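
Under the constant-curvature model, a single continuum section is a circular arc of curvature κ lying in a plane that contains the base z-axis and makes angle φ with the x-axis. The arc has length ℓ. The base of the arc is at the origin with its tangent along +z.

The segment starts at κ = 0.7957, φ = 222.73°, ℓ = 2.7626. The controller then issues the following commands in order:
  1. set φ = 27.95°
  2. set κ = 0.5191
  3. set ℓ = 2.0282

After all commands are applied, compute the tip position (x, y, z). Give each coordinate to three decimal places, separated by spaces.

initial: κ=0.7957, φ=222.73°, ℓ=2.7626
cmd 1: set φ=27.95° → (κ,φ,ℓ)=(0.7957,27.95°,2.7626) → tip=(1.7619,0.9348,1.0174)
cmd 2: set κ=0.5191 → (κ,φ,ℓ)=(0.5191,27.95°,2.7626) → tip=(1.4698,0.7798,1.9084)
cmd 3: set ℓ=2.0282 → (κ,φ,ℓ)=(0.5191,27.95°,2.0282) → tip=(0.8592,0.4559,1.6737)

0.859 0.456 1.674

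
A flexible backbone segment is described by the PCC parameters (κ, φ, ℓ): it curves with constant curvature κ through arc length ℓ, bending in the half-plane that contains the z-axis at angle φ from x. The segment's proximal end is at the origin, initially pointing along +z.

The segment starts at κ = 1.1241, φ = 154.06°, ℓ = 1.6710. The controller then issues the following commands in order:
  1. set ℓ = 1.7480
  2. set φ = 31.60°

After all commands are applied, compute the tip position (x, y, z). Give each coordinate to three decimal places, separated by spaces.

initial: κ=1.1241, φ=154.06°, ℓ=1.6710
cmd 1: set ℓ=1.7480 → (κ,φ,ℓ)=(1.1241,154.06°,1.7480) → tip=(-1.1072,0.5386,0.8214)
cmd 2: set φ=31.60° → (κ,φ,ℓ)=(1.1241,31.60°,1.7480) → tip=(1.0487,0.6451,0.8214)

1.049 0.645 0.821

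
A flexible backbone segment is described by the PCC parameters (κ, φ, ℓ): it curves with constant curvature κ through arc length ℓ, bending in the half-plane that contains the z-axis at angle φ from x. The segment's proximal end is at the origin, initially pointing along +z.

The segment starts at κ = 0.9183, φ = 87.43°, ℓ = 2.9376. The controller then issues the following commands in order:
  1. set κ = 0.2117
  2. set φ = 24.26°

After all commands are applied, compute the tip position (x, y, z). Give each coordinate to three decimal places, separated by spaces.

initial: κ=0.9183, φ=87.43°, ℓ=2.9376
cmd 1: set κ=0.2117 → (κ,φ,ℓ)=(0.2117,87.43°,2.9376) → tip=(0.0397,0.8835,2.7519)
cmd 2: set φ=24.26° → (κ,φ,ℓ)=(0.2117,24.26°,2.9376) → tip=(0.8063,0.3634,2.7519)

0.806 0.363 2.752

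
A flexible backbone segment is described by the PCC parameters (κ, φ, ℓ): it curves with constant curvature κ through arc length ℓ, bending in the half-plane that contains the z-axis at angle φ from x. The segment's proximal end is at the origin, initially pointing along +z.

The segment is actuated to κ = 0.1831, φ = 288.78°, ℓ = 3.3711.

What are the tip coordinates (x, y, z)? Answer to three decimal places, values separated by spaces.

0.324 -0.954 3.161

θ = κ·ℓ = 0.1831 × 3.3711 = 0.61725 rad
ρ = (1 − cos θ)/κ = (1 − 0.81547)/0.1831 = 1.00779
z = sin θ / κ = 0.57879/0.1831 = 3.16108
x = ρ cos φ = 1.00779 × cos(288.78°) = 0.32444
y = ρ sin φ = 1.00779 × sin(288.78°) = -0.95413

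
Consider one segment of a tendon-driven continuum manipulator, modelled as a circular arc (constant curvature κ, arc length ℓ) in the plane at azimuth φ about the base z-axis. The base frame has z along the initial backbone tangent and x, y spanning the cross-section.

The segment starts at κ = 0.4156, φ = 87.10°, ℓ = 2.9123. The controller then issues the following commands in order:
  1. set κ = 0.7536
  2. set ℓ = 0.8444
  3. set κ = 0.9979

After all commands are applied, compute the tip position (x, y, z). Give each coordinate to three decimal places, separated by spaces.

0.017 0.335 0.748

initial: κ=0.4156, φ=87.10°, ℓ=2.9123
cmd 1: set κ=0.7536 → (κ,φ,ℓ)=(0.7536,87.10°,2.9123) → tip=(0.1064,2.0995,1.0770)
cmd 2: set ℓ=0.8444 → (κ,φ,ℓ)=(0.7536,87.10°,0.8444) → tip=(0.0131,0.2594,0.7886)
cmd 3: set κ=0.9979 → (κ,φ,ℓ)=(0.9979,87.10°,0.8444) → tip=(0.0170,0.3348,0.7480)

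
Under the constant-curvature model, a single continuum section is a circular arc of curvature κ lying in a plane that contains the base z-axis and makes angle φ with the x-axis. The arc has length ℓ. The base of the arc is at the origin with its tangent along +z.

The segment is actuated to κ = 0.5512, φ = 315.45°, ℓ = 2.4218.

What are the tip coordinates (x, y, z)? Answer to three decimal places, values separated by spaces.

θ = κ·ℓ = 0.5512 × 2.4218 = 1.33490 rad
ρ = (1 − cos θ)/κ = (1 − 0.23372)/0.5512 = 1.39021
z = sin θ / κ = 0.97230/0.5512 = 1.76398
x = ρ cos φ = 1.39021 × cos(315.45°) = 0.99071
y = ρ sin φ = 1.39021 × sin(315.45°) = -0.97527

0.991 -0.975 1.764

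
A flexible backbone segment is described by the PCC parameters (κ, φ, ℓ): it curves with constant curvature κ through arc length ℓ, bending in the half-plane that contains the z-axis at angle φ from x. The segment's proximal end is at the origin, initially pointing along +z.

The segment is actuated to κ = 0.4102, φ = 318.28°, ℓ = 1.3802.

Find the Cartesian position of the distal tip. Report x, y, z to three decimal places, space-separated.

θ = κ·ℓ = 0.4102 × 1.3802 = 0.56616 rad
ρ = (1 − cos θ)/κ = (1 − 0.84397)/0.4102 = 0.38038
z = sin θ / κ = 0.53639/0.4102 = 1.30764
x = ρ cos φ = 0.38038 × cos(318.28°) = 0.28392
y = ρ sin φ = 0.38038 × sin(318.28°) = -0.25314

0.284 -0.253 1.308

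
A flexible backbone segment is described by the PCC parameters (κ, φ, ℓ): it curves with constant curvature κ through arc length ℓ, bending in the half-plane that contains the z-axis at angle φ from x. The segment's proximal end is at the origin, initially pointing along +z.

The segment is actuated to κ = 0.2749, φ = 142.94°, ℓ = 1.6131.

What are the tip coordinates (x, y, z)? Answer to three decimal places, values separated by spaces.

-0.281 0.212 1.561

θ = κ·ℓ = 0.2749 × 1.6131 = 0.44344 rad
ρ = (1 − cos θ)/κ = (1 − 0.90328)/0.2749 = 0.35183
z = sin θ / κ = 0.42905/0.2749 = 1.56075
x = ρ cos φ = 0.35183 × cos(142.94°) = -0.28077
y = ρ sin φ = 0.35183 × sin(142.94°) = 0.21203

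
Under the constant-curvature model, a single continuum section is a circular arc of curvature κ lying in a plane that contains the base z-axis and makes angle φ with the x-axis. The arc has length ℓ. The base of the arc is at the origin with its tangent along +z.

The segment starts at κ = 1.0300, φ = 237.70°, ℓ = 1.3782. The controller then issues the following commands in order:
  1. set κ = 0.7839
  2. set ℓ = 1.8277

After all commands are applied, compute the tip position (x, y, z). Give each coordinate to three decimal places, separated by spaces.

-0.588 -0.930 1.264

initial: κ=1.0300, φ=237.70°, ℓ=1.3782
cmd 1: set κ=0.7839 → (κ,φ,ℓ)=(0.7839,237.70°,1.3782) → tip=(-0.3606,-0.5704,1.1253)
cmd 2: set ℓ=1.8277 → (κ,φ,ℓ)=(0.7839,237.70°,1.8277) → tip=(-0.5878,-0.9299,1.2635)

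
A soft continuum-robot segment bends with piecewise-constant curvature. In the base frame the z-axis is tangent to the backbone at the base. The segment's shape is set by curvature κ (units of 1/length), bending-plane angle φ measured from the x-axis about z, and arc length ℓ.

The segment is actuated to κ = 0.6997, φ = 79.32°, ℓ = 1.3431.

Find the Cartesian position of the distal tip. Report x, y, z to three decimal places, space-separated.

0.109 0.576 1.154

θ = κ·ℓ = 0.6997 × 1.3431 = 0.93977 rad
ρ = (1 − cos θ)/κ = (1 − 0.58998)/0.6997 = 0.58600
z = sin θ / κ = 0.80742/0.6997 = 1.15395
x = ρ cos φ = 0.58600 × cos(79.32°) = 0.10860
y = ρ sin φ = 0.58600 × sin(79.32°) = 0.57585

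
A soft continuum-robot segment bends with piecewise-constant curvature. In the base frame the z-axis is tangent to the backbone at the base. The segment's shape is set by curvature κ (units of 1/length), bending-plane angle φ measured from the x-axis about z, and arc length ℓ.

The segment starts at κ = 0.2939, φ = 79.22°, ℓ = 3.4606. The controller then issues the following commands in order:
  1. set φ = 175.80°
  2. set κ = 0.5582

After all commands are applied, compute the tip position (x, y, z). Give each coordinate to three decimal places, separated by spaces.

initial: κ=0.2939, φ=79.22°, ℓ=3.4606
cmd 1: set φ=175.80° → (κ,φ,ℓ)=(0.2939,175.80°,3.4606) → tip=(-1.6089,0.1182,2.8941)
cmd 2: set κ=0.5582 → (κ,φ,ℓ)=(0.5582,175.80°,3.4606) → tip=(-2.4176,0.1775,1.6761)

-2.418 0.178 1.676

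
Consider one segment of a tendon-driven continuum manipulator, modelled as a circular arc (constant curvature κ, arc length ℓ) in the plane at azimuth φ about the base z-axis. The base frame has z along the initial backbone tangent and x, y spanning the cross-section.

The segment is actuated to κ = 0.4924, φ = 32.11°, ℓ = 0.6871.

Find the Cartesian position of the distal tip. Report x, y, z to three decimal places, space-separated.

θ = κ·ℓ = 0.4924 × 0.6871 = 0.33833 rad
ρ = (1 − cos θ)/κ = (1 − 0.94331)/0.4924 = 0.11513
z = sin θ / κ = 0.33191/0.4924 = 0.67407
x = ρ cos φ = 0.11513 × cos(32.11°) = 0.09752
y = ρ sin φ = 0.11513 × sin(32.11°) = 0.06120

0.098 0.061 0.674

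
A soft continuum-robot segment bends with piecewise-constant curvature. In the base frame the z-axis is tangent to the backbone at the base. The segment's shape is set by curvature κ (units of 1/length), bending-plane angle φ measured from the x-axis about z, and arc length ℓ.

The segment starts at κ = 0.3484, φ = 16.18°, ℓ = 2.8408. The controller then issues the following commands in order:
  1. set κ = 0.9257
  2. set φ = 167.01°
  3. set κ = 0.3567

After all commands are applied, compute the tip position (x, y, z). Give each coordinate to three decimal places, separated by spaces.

-1.287 0.297 2.379

initial: κ=0.3484, φ=16.18°, ℓ=2.8408
cmd 1: set κ=0.9257 → (κ,φ,ℓ)=(0.9257,16.18°,2.8408) → tip=(1.9420,0.5635,0.5291)
cmd 2: set φ=167.01° → (κ,φ,ℓ)=(0.9257,167.01°,2.8408) → tip=(-1.9703,0.4545,0.5291)
cmd 3: set κ=0.3567 → (κ,φ,ℓ)=(0.3567,167.01°,2.8408) → tip=(-1.2865,0.2968,2.3790)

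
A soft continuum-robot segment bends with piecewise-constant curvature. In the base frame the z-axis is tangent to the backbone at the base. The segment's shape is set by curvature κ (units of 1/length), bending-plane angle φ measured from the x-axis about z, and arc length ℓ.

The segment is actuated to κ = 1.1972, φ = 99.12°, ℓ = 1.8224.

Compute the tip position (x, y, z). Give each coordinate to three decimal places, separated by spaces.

θ = κ·ℓ = 1.1972 × 1.8224 = 2.18178 rad
ρ = (1 − cos θ)/κ = (1 − -0.57367)/1.1972 = 1.31446
z = sin θ / κ = 0.81909/1.1972 = 0.68417
x = ρ cos φ = 1.31446 × cos(99.12°) = -0.20835
y = ρ sin φ = 1.31446 × sin(99.12°) = 1.29784

-0.208 1.298 0.684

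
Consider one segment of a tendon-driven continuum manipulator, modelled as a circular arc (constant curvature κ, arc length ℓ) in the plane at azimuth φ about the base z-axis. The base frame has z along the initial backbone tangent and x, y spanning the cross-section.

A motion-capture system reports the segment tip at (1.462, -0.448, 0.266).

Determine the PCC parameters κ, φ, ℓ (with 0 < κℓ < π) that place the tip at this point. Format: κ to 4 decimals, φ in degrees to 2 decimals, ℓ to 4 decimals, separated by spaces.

1.2695 342.96 2.2033

ρ = √(x²+y²) = √(1.462² + -0.448²) = 1.52910
φ = atan2(y, x) mod 360° = atan2(-0.448, 1.462) = 342.9634°
|p|² = ρ² + z² = 1.52910² + 0.266² = 2.40890
κ = 2ρ / |p|² = 2×1.52910 / 2.40890 = 1.26954
θ = 2·atan2(ρ, z) = 2·atan2(1.52910, 0.266) = 2.79712 rad
ℓ = θ/κ = 2.79712/1.26954 = 2.20326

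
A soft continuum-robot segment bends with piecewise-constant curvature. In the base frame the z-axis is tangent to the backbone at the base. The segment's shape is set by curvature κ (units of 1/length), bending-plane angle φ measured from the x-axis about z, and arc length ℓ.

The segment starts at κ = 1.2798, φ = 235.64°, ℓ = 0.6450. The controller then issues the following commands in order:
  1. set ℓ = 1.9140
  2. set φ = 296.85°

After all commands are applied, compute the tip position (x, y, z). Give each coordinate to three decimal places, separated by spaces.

0.625 -1.234 0.499

initial: κ=1.2798, φ=235.64°, ℓ=0.6450
cmd 1: set ℓ=1.9140 → (κ,φ,ℓ)=(1.2798,235.64°,1.9140) → tip=(-0.7805,-1.1417,0.4986)
cmd 2: set φ=296.85° → (κ,φ,ℓ)=(1.2798,296.85°,1.9140) → tip=(0.6246,-1.2339,0.4986)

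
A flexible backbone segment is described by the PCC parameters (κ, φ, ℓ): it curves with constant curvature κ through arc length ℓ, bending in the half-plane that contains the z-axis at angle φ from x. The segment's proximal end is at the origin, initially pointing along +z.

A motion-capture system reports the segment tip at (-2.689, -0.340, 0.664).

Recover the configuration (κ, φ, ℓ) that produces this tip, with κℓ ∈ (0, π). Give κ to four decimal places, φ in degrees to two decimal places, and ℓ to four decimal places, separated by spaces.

0.6961 187.21 3.8228

ρ = √(x²+y²) = √(-2.689² + -0.340²) = 2.71041
φ = atan2(y, x) mod 360° = atan2(-0.340, -2.689) = 187.2063°
|p|² = ρ² + z² = 2.71041² + 0.664² = 7.78722
κ = 2ρ / |p|² = 2×2.71041 / 7.78722 = 0.69612
θ = 2·atan2(ρ, z) = 2·atan2(2.71041, 0.664) = 2.66109 rad
ℓ = θ/κ = 2.66109/0.69612 = 3.82276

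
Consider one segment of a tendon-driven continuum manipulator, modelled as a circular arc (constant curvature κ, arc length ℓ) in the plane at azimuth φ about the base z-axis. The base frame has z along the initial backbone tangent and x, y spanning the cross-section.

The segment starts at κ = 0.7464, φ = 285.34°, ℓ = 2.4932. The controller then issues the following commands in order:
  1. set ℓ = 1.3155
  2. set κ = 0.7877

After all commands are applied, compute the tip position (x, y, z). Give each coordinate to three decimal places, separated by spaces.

initial: κ=0.7464, φ=285.34°, ℓ=2.4932
cmd 1: set ℓ=1.3155 → (κ,φ,ℓ)=(0.7464,285.34°,1.3155) → tip=(0.1576,-0.5744,1.1141)
cmd 2: set κ=0.7877 → (κ,φ,ℓ)=(0.7877,285.34°,1.3155) → tip=(0.1647,-0.6005,1.0924)

0.165 -0.601 1.092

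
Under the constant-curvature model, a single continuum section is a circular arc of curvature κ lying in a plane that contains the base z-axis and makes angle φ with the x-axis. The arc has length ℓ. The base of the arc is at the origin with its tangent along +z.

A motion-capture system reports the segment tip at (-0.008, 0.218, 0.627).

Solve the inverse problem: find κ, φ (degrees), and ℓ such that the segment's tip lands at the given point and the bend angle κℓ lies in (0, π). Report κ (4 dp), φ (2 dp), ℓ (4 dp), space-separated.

0.9900 92.10 0.6764

ρ = √(x²+y²) = √(-0.008² + 0.218²) = 0.21815
φ = atan2(y, x) mod 360° = atan2(0.218, -0.008) = 92.1017°
|p|² = ρ² + z² = 0.21815² + 0.627² = 0.44072
κ = 2ρ / |p|² = 2×0.21815 / 0.44072 = 0.98996
θ = 2·atan2(ρ, z) = 2·atan2(0.21815, 0.627) = 0.66964 rad
ℓ = θ/κ = 0.66964/0.98996 = 0.67643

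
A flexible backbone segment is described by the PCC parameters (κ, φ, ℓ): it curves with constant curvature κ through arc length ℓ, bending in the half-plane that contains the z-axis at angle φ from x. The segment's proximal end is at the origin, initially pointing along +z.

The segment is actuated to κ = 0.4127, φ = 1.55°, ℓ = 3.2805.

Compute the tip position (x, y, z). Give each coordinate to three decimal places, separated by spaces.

θ = κ·ℓ = 0.4127 × 3.2805 = 1.35386 rad
ρ = (1 − cos θ)/κ = (1 − 0.21524)/0.4127 = 1.90154
z = sin θ / κ = 0.97656/0.4127 = 2.36628
x = ρ cos φ = 1.90154 × cos(1.55°) = 1.90084
y = ρ sin φ = 1.90154 × sin(1.55°) = 0.05144

1.901 0.051 2.366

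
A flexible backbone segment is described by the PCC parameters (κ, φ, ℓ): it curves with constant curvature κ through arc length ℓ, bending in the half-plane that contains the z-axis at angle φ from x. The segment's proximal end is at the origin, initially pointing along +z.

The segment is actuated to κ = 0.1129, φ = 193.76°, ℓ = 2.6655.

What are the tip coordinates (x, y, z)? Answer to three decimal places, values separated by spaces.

-0.387 -0.095 2.625

θ = κ·ℓ = 0.1129 × 2.6655 = 0.30093 rad
ρ = (1 − cos θ)/κ = (1 − 0.95506)/0.1129 = 0.39805
z = sin θ / κ = 0.29641/0.1129 = 2.62545
x = ρ cos φ = 0.39805 × cos(193.76°) = -0.38663
y = ρ sin φ = 0.39805 × sin(193.76°) = -0.09468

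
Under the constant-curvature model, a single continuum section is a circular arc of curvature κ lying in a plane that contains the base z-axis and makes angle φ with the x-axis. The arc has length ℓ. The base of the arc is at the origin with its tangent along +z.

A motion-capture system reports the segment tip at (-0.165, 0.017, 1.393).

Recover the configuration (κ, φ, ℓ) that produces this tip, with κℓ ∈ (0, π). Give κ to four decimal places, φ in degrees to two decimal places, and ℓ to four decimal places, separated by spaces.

0.1686 174.12 1.4061

ρ = √(x²+y²) = √(-0.165² + 0.017²) = 0.16587
φ = atan2(y, x) mod 360° = atan2(0.017, -0.165) = 174.1176°
|p|² = ρ² + z² = 0.16587² + 1.393² = 1.96796
κ = 2ρ / |p|² = 2×0.16587 / 1.96796 = 0.16857
θ = 2·atan2(ρ, z) = 2·atan2(0.16587, 1.393) = 0.23704 rad
ℓ = θ/κ = 0.23704/0.16857 = 1.40613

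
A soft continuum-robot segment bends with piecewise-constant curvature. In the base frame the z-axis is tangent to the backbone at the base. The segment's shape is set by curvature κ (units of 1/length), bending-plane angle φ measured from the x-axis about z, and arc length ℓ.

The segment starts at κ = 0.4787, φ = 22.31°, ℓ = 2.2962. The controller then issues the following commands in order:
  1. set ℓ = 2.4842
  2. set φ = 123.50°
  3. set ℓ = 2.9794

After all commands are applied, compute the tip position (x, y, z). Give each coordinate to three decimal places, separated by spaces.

initial: κ=0.4787, φ=22.31°, ℓ=2.2962
cmd 1: set ℓ=2.4842 → (κ,φ,ℓ)=(0.4787,22.31°,2.4842) → tip=(1.2129,0.4977,1.9387)
cmd 2: set φ=123.50° → (κ,φ,ℓ)=(0.4787,123.50°,2.4842) → tip=(-0.7236,1.0932,1.9387)
cmd 3: set ℓ=2.9794 → (κ,φ,ℓ)=(0.4787,123.50°,2.9794) → tip=(-0.9869,1.4910,2.0672)

-0.987 1.491 2.067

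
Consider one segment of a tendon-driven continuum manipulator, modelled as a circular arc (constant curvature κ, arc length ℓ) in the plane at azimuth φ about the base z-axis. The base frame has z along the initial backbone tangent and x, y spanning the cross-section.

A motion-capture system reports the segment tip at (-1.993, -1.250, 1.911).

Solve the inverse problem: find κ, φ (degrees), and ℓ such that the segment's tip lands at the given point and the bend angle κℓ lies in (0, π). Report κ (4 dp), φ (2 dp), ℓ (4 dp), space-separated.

0.5122 212.10 3.4699

ρ = √(x²+y²) = √(-1.993² + -1.250²) = 2.35256
φ = atan2(y, x) mod 360° = atan2(-1.250, -1.993) = 212.0957°
|p|² = ρ² + z² = 2.35256² + 1.911² = 9.18647
κ = 2ρ / |p|² = 2×2.35256 / 9.18647 = 0.51218
θ = 2·atan2(ρ, z) = 2·atan2(2.35256, 1.911) = 1.77719 rad
ℓ = θ/κ = 1.77719/0.51218 = 3.46986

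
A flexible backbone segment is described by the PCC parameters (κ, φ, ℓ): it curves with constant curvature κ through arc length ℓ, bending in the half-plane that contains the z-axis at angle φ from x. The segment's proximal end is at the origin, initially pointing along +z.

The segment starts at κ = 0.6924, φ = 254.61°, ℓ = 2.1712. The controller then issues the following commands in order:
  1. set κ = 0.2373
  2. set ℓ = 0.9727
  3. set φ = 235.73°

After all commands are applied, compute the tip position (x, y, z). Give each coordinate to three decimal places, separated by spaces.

initial: κ=0.6924, φ=254.61°, ℓ=2.1712
cmd 1: set κ=0.2373 → (κ,φ,ℓ)=(0.2373,254.61°,2.1712) → tip=(-0.1452,-0.5274,2.0764)
cmd 2: set ℓ=0.9727 → (κ,φ,ℓ)=(0.2373,254.61°,0.9727) → tip=(-0.0297,-0.1078,0.9641)
cmd 3: set φ=235.73° → (κ,φ,ℓ)=(0.2373,235.73°,0.9727) → tip=(-0.0629,-0.0924,0.9641)

-0.063 -0.092 0.964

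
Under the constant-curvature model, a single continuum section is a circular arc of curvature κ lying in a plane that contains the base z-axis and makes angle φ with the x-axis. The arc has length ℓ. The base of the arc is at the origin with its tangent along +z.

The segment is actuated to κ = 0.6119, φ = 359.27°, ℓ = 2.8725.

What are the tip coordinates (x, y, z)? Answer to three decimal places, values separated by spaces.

1.938 -0.025 1.606

θ = κ·ℓ = 0.6119 × 2.8725 = 1.75768 rad
ρ = (1 − cos θ)/κ = (1 − -0.18580)/0.6119 = 1.93790
z = sin θ / κ = 0.98259/0.6119 = 1.60580
x = ρ cos φ = 1.93790 × cos(359.27°) = 1.93774
y = ρ sin φ = 1.93790 × sin(359.27°) = -0.02469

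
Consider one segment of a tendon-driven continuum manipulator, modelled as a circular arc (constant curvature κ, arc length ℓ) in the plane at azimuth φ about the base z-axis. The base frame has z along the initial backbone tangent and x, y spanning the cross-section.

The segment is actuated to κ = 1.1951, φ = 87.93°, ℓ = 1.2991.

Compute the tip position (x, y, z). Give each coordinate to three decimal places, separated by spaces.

0.030 0.821 0.837

θ = κ·ℓ = 1.1951 × 1.2991 = 1.55255 rad
ρ = (1 − cos θ)/κ = (1 − 0.01824)/1.1951 = 0.82149
z = sin θ / κ = 0.99983/1.1951 = 0.83661
x = ρ cos φ = 0.82149 × cos(87.93°) = 0.02967
y = ρ sin φ = 0.82149 × sin(87.93°) = 0.82095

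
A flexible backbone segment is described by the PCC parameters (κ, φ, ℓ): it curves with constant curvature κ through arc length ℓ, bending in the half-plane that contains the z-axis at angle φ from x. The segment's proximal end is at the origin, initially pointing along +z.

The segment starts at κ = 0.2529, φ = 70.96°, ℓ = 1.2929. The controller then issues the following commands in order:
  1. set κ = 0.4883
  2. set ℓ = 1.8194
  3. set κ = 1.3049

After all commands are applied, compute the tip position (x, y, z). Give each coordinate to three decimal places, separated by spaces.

0.430 1.246 0.532

initial: κ=0.2529, φ=70.96°, ℓ=1.2929
cmd 1: set κ=0.4883 → (κ,φ,ℓ)=(0.4883,70.96°,1.2929) → tip=(0.1288,0.3731,1.2087)
cmd 2: set ℓ=1.8194 → (κ,φ,ℓ)=(0.4883,70.96°,1.8194) → tip=(0.2468,0.7150,1.5893)
cmd 3: set κ=1.3049 → (κ,φ,ℓ)=(1.3049,70.96°,1.8194) → tip=(0.4299,1.2458,0.5321)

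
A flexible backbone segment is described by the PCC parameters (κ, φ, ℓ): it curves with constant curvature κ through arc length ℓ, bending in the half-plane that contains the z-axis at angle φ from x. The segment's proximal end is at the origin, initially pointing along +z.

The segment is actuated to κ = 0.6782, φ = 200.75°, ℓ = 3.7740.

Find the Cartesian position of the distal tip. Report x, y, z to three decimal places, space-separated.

θ = κ·ℓ = 0.6782 × 3.7740 = 2.55953 rad
ρ = (1 − cos θ)/κ = (1 − -0.83533)/0.6782 = 2.70618
z = sin θ / κ = 0.54975/0.6782 = 0.81060
x = ρ cos φ = 2.70618 × cos(200.75°) = -2.53064
y = ρ sin φ = 2.70618 × sin(200.75°) = -0.95877

-2.531 -0.959 0.811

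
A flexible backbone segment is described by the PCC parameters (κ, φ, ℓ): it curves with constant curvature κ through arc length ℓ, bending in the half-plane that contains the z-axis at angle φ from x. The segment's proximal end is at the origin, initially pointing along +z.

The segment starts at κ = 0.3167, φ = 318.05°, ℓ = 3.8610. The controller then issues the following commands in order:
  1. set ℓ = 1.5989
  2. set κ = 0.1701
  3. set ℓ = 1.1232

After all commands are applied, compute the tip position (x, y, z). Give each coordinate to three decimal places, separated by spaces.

0.080 -0.072 1.116

initial: κ=0.3167, φ=318.05°, ℓ=3.8610
cmd 1: set ℓ=1.5989 → (κ,φ,ℓ)=(0.3167,318.05°,1.5989) → tip=(0.2947,-0.2649,1.5314)
cmd 2: set κ=0.1701 → (κ,φ,ℓ)=(0.1701,318.05°,1.5989) → tip=(0.1607,-0.1445,1.5793)
cmd 3: set ℓ=1.1232 → (κ,φ,ℓ)=(0.1701,318.05°,1.1232) → tip=(0.0796,-0.0715,1.1164)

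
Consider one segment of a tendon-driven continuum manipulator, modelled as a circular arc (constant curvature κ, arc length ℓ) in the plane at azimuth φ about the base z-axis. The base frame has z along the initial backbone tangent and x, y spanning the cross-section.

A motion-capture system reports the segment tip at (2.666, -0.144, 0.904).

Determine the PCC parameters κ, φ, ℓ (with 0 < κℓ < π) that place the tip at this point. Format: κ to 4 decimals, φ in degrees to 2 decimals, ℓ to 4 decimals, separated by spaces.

ρ = √(x²+y²) = √(2.666² + -0.144²) = 2.66989
φ = atan2(y, x) mod 360° = atan2(-0.144, 2.666) = 356.9083°
|p|² = ρ² + z² = 2.66989² + 0.904² = 7.94551
κ = 2ρ / |p|² = 2×2.66989 / 7.94551 = 0.67205
θ = 2·atan2(ρ, z) = 2·atan2(2.66989, 0.904) = 2.48864 rad
ℓ = θ/κ = 2.48864/0.67205 = 3.70307

0.6720 356.91 3.7031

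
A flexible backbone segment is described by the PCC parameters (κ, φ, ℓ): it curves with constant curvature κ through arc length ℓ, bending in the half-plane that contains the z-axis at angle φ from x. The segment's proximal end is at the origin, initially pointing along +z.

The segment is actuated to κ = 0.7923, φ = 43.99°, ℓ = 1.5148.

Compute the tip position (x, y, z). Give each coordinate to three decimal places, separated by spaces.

0.579 0.559 1.176

θ = κ·ℓ = 0.7923 × 1.5148 = 1.20018 rad
ρ = (1 − cos θ)/κ = (1 − 0.36219)/0.7923 = 0.80501
z = sin θ / κ = 0.93210/0.7923 = 1.17645
x = ρ cos φ = 0.80501 × cos(43.99°) = 0.57917
y = ρ sin φ = 0.80501 × sin(43.99°) = 0.55910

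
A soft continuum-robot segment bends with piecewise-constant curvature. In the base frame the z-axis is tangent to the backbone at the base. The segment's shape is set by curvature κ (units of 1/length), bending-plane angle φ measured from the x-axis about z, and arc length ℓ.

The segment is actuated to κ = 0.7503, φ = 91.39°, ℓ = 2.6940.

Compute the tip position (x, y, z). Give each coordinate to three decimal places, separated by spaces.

-0.046 1.913 1.200

θ = κ·ℓ = 0.7503 × 2.6940 = 2.02131 rad
ρ = (1 − cos θ)/κ = (1 − -0.43543)/0.7503 = 1.91314
z = sin θ / κ = 0.90022/0.7503 = 1.19982
x = ρ cos φ = 1.91314 × cos(91.39°) = -0.04641
y = ρ sin φ = 1.91314 × sin(91.39°) = 1.91257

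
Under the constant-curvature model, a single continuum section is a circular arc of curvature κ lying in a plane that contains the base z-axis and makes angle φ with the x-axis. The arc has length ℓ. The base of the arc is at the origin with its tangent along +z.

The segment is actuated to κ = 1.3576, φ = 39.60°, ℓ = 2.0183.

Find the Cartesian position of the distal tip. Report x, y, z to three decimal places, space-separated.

1.090 0.902 0.288

θ = κ·ℓ = 1.3576 × 2.0183 = 2.74004 rad
ρ = (1 − cos θ)/κ = (1 − -0.92046)/1.3576 = 1.41460
z = sin θ / κ = 0.39084/1.3576 = 0.28789
x = ρ cos φ = 1.41460 × cos(39.60°) = 1.08997
y = ρ sin φ = 1.41460 × sin(39.60°) = 0.90170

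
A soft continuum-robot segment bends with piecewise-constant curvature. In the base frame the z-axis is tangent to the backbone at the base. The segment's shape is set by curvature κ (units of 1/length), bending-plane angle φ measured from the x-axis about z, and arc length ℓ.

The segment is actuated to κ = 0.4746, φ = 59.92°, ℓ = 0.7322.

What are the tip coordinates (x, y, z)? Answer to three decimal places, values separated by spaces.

0.063 0.109 0.718

θ = κ·ℓ = 0.4746 × 0.7322 = 0.34750 rad
ρ = (1 − cos θ)/κ = (1 − 0.94023)/0.4746 = 0.12595
z = sin θ / κ = 0.34055/0.4746 = 0.71755
x = ρ cos φ = 0.12595 × cos(59.92°) = 0.06312
y = ρ sin φ = 0.12595 × sin(59.92°) = 0.10898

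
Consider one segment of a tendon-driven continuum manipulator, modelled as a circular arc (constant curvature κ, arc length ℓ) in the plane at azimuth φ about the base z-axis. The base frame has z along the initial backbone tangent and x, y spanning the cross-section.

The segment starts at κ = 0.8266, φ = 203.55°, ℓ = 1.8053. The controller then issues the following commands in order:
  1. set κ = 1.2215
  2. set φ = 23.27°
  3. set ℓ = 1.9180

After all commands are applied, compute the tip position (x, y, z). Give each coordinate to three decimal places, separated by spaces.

1.277 0.549 0.587

initial: κ=0.8266, φ=203.55°, ℓ=1.8053
cmd 1: set κ=1.2215 → (κ,φ,ℓ)=(1.2215,203.55°,1.8053) → tip=(-1.1953,-0.5210,0.6594)
cmd 2: set φ=23.27° → (κ,φ,ℓ)=(1.2215,23.27°,1.8053) → tip=(1.1978,0.5151,0.6594)
cmd 3: set ℓ=1.9180 → (κ,φ,ℓ)=(1.2215,23.27°,1.9180) → tip=(1.2767,0.5490,0.5866)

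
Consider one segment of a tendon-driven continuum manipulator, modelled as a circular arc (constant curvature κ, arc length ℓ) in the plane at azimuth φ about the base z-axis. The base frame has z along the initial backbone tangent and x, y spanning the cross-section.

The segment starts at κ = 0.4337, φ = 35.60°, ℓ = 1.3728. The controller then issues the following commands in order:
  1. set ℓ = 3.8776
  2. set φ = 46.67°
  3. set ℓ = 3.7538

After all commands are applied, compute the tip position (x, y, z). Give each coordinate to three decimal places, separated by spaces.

1.673 1.773 2.302

initial: κ=0.4337, φ=35.60°, ℓ=1.3728
cmd 1: set ℓ=3.8776 → (κ,φ,ℓ)=(0.4337,35.60°,3.8776) → tip=(2.0823,1.4908,2.2916)
cmd 2: set φ=46.67° → (κ,φ,ℓ)=(0.4337,46.67°,3.8776) → tip=(1.7573,1.8629,2.2916)
cmd 3: set ℓ=3.7538 → (κ,φ,ℓ)=(0.4337,46.67°,3.7538) → tip=(1.6727,1.7732,2.3020)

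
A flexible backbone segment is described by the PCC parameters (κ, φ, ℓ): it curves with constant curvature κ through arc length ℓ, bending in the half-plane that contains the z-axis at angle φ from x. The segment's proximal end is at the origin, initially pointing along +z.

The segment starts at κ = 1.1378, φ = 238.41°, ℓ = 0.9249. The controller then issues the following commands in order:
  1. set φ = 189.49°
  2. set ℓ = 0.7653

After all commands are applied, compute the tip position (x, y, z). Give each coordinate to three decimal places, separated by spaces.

-0.308 -0.052 0.672

initial: κ=1.1378, φ=238.41°, ℓ=0.9249
cmd 1: set φ=189.49° → (κ,φ,ℓ)=(1.1378,189.49°,0.9249) → tip=(-0.4373,-0.0731,0.7634)
cmd 2: set ℓ=0.7653 → (κ,φ,ℓ)=(1.1378,189.49°,0.7653) → tip=(-0.3084,-0.0516,0.6722)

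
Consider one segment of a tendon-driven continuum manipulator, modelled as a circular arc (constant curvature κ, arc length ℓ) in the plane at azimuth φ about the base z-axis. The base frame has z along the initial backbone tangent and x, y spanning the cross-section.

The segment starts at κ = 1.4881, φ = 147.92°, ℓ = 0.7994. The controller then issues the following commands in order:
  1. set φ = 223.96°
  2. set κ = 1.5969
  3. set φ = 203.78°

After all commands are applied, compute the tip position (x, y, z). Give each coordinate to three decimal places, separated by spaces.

-0.407 -0.179 0.599

initial: κ=1.4881, φ=147.92°, ℓ=0.7994
cmd 1: set φ=223.96° → (κ,φ,ℓ)=(1.4881,223.96°,0.7994) → tip=(-0.3038,-0.2929,0.6238)
cmd 2: set κ=1.5969 → (κ,φ,ℓ)=(1.5969,223.96°,0.7994) → tip=(-0.3200,-0.3086,0.5993)
cmd 3: set φ=203.78° → (κ,φ,ℓ)=(1.5969,203.78°,0.7994) → tip=(-0.4069,-0.1793,0.5993)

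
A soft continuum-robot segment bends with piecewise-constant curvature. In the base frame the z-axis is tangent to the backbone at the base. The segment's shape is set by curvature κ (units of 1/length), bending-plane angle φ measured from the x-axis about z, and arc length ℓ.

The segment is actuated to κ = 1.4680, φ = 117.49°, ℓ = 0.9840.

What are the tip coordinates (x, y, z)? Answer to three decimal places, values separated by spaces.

θ = κ·ℓ = 1.4680 × 0.9840 = 1.44451 rad
ρ = (1 − cos θ)/κ = (1 − 0.12595)/1.4680 = 0.59540
z = sin θ / κ = 0.99204/1.4680 = 0.67577
x = ρ cos φ = 0.59540 × cos(117.49°) = -0.27483
y = ρ sin φ = 0.59540 × sin(117.49°) = 0.52818

-0.275 0.528 0.676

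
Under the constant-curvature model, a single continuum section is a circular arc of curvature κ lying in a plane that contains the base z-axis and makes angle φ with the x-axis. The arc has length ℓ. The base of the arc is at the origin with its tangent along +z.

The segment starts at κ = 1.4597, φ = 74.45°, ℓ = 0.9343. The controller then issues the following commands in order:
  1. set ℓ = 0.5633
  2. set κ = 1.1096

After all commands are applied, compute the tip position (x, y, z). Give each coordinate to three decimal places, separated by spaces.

0.046 0.164 0.527

initial: κ=1.4597, φ=74.45°, ℓ=0.9343
cmd 1: set ℓ=0.5633 → (κ,φ,ℓ)=(1.4597,74.45°,0.5633) → tip=(0.0587,0.2108,0.5019)
cmd 2: set κ=1.1096 → (κ,φ,ℓ)=(1.1096,74.45°,0.5633) → tip=(0.0457,0.1641,0.5273)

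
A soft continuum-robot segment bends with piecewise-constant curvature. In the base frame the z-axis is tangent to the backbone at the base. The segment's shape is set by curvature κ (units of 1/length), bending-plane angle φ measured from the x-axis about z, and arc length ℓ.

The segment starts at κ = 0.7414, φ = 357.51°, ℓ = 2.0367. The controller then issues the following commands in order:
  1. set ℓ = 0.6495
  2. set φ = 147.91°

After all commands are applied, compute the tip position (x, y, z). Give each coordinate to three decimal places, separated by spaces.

-0.130 0.081 0.625

initial: κ=0.7414, φ=357.51°, ℓ=2.0367
cmd 1: set ℓ=0.6495 → (κ,φ,ℓ)=(0.7414,357.51°,0.6495) → tip=(0.1532,-0.0067,0.6247)
cmd 2: set φ=147.91° → (κ,φ,ℓ)=(0.7414,147.91°,0.6495) → tip=(-0.1299,0.0815,0.6247)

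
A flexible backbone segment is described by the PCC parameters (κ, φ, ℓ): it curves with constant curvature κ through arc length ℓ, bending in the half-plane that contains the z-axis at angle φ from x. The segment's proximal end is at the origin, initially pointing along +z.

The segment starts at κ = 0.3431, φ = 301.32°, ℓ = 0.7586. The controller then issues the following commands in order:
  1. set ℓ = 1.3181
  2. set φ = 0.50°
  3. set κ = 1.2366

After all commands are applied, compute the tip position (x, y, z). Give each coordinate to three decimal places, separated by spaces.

initial: κ=0.3431, φ=301.32°, ℓ=0.7586
cmd 1: set ℓ=1.3181 → (κ,φ,ℓ)=(0.3431,301.32°,1.3181) → tip=(0.1523,-0.2503,1.2736)
cmd 2: set φ=0.50° → (κ,φ,ℓ)=(0.3431,0.50°,1.3181) → tip=(0.2930,0.0026,1.2736)
cmd 3: set κ=1.2366 → (κ,φ,ℓ)=(1.2366,0.50°,1.3181) → tip=(0.8565,0.0075,0.8073)

0.856 0.007 0.807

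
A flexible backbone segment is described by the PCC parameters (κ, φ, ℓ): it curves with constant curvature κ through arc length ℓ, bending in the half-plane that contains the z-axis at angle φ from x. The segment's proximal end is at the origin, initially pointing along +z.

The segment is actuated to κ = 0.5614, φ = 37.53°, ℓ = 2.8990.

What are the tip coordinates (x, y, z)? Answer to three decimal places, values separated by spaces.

θ = κ·ℓ = 0.5614 × 2.8990 = 1.62750 rad
ρ = (1 − cos θ)/κ = (1 − -0.05667)/0.5614 = 1.88221
z = sin θ / κ = 0.99839/0.5614 = 1.77840
x = ρ cos φ = 1.88221 × cos(37.53°) = 1.49266
y = ρ sin φ = 1.88221 × sin(37.53°) = 1.14660

1.493 1.147 1.778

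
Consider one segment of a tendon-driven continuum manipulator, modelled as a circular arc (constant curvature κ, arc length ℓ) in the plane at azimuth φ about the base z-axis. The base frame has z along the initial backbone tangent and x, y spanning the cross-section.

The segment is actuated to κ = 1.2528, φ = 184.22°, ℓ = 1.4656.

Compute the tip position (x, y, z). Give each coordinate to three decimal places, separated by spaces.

θ = κ·ℓ = 1.2528 × 1.4656 = 1.83610 rad
ρ = (1 − cos θ)/κ = (1 − -0.26221)/1.2528 = 1.00751
z = sin θ / κ = 0.96501/1.2528 = 0.77028
x = ρ cos φ = 1.00751 × cos(184.22°) = -1.00478
y = ρ sin φ = 1.00751 × sin(184.22°) = -0.07414

-1.005 -0.074 0.770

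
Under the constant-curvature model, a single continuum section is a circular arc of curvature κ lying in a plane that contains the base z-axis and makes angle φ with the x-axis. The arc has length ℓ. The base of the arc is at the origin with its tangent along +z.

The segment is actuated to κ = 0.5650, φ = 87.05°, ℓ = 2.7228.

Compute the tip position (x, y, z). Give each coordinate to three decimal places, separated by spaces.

0.088 1.710 1.769

θ = κ·ℓ = 0.5650 × 2.7228 = 1.53838 rad
ρ = (1 − cos θ)/κ = (1 − 0.03241)/0.5650 = 1.71255
z = sin θ / κ = 0.99947/0.5650 = 1.76898
x = ρ cos φ = 1.71255 × cos(87.05°) = 0.08814
y = ρ sin φ = 1.71255 × sin(87.05°) = 1.71028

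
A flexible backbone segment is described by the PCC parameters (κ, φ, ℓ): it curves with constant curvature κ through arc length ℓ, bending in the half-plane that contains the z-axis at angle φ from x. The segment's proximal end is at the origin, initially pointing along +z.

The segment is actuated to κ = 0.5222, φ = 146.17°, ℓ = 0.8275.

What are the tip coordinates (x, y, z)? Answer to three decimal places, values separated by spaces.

θ = κ·ℓ = 0.5222 × 0.8275 = 0.43212 rad
ρ = (1 − cos θ)/κ = (1 − 0.90808)/0.5222 = 0.17603
z = sin θ / κ = 0.41880/0.5222 = 0.80199
x = ρ cos φ = 0.17603 × cos(146.17°) = -0.14622
y = ρ sin φ = 0.17603 × sin(146.17°) = 0.09800

-0.146 0.098 0.802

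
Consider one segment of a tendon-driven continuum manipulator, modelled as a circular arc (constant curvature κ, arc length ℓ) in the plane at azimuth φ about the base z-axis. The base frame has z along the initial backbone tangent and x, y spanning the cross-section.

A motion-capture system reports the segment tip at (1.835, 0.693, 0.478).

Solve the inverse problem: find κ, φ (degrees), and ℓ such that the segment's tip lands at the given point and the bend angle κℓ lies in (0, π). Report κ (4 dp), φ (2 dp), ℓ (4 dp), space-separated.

ρ = √(x²+y²) = √(1.835² + 0.693²) = 1.96150
φ = atan2(y, x) mod 360° = atan2(0.693, 1.835) = 20.6894°
|p|² = ρ² + z² = 1.96150² + 0.478² = 4.07596
κ = 2ρ / |p|² = 2×1.96150 / 4.07596 = 0.96247
θ = 2·atan2(ρ, z) = 2·atan2(1.96150, 0.478) = 2.66353 rad
ℓ = θ/κ = 2.66353/0.96247 = 2.76738

0.9625 20.69 2.7674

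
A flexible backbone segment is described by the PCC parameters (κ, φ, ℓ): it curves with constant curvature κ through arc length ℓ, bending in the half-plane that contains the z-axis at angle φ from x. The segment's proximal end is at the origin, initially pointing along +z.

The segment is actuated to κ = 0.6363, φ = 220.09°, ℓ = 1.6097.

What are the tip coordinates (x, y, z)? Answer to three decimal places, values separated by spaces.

θ = κ·ℓ = 0.6363 × 1.6097 = 1.02425 rad
ρ = (1 − cos θ)/κ = (1 − 0.51974)/0.6363 = 0.75477
z = sin θ / κ = 0.85433/0.6363 = 1.34265
x = ρ cos φ = 0.75477 × cos(220.09°) = -0.57743
y = ρ sin φ = 0.75477 × sin(220.09°) = -0.48607

-0.577 -0.486 1.343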